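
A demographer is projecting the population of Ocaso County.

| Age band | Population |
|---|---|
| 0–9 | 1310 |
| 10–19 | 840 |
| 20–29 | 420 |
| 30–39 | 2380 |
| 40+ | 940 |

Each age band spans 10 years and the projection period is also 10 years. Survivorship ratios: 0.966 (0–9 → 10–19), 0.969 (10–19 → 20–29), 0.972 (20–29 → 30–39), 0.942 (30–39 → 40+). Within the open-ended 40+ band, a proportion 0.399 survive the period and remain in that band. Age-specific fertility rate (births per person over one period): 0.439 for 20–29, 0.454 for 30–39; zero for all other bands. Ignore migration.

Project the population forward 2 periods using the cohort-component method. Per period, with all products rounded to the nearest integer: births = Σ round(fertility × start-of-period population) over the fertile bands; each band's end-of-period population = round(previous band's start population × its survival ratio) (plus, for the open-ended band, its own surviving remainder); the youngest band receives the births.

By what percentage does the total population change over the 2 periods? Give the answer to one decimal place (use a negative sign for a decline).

-11.6

[period 1]
Births: 420 × 0.439 = 184, 2380 × 0.454 = 1081 ⇒ total 1265
10–19: 1310 × 0.966 = 1265
20–29: 840 × 0.969 = 814
30–39: 420 × 0.972 = 408
40+: 2380 × 0.942 + 940 × 0.399 = 2242 + 375 = 2617
End of period: [1265, 1265, 814, 408, 2617]
[period 2]
Births: 814 × 0.439 = 357, 408 × 0.454 = 185 ⇒ total 542
10–19: 1265 × 0.966 = 1222
20–29: 1265 × 0.969 = 1226
30–39: 814 × 0.972 = 791
40+: 408 × 0.942 + 2617 × 0.399 = 384 + 1044 = 1428
End of period: [542, 1222, 1226, 791, 1428]
Total: 5890 → 5209; change = -681; percentage change = -11.6%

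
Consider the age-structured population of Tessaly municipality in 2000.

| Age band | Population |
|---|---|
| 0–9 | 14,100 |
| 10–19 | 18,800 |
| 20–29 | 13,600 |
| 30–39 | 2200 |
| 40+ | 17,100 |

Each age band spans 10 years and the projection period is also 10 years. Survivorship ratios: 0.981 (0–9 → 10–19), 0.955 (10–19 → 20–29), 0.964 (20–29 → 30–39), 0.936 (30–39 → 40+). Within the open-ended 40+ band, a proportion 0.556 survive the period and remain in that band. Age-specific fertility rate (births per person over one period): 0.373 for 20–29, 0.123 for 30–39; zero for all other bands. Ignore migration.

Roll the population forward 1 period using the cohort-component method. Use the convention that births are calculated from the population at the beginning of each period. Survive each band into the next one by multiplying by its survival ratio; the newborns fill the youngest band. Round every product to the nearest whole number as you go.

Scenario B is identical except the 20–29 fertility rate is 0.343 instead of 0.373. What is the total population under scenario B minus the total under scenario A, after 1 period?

-408

(Bands numbered youngest = 1 to oldest = 5.)
— Period 1 —
Births: 13600 × 0.373 = 5073  |  2200 × 0.123 = 271 → 5344
Band 2: 14100 × 0.981 = 13832
Band 3: 18800 × 0.955 = 17954
Band 4: 13600 × 0.964 = 13110
Band 5: 2200 × 0.936 + 17100 × 0.556 = 2059 + 9508 = 11567
Giving 5344 / 13832 / 17954 / 13110 / 11567.
Scenario A total after 1 period: 61807
Scenario B projection —
— Period 1 —
Births: 13600 × 0.343 = 4665  |  2200 × 0.123 = 271 → 4936
Band 2: 14100 × 0.981 = 13832
Band 3: 18800 × 0.955 = 17954
Band 4: 13600 × 0.964 = 13110
Band 5: 2200 × 0.936 + 17100 × 0.556 = 2059 + 9508 = 11567
Giving 4936 / 13832 / 17954 / 13110 / 11567.
Scenario B total after 1 period: 61399
Difference B − A = 61399 − 61807 = -408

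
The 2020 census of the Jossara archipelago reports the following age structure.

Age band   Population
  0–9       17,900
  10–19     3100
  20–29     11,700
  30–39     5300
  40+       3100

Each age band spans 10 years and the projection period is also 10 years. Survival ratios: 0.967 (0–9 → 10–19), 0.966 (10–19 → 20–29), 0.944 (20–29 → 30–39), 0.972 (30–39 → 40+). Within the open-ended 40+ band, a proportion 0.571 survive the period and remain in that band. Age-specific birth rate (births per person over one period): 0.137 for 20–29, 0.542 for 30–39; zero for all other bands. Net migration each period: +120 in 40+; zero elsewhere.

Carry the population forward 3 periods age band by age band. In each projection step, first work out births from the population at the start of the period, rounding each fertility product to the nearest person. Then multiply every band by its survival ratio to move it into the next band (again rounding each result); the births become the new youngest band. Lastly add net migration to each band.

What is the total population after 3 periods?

41336

Let group 1 be 0–9 through group 5 = 40+.
— Period 1 —
Births: 11700 × 0.137 = 1603, 5300 × 0.542 = 2873 — total 4476
Group 2: 17900 × 0.967 = 17309
Group 3: 3100 × 0.966 = 2995
Group 4: 11700 × 0.944 = 11045
Group 5: 5300 × 0.972 + 3100 × 0.571 = 5152 + 1770 = 6922
Net migration: Group 5 + 120 → 7042
Population now: 0–9=4476, 10–19=17309, 20–29=2995, 30–39=11045, 40+=7042
— Period 2 —
Births: 2995 × 0.137 = 410, 11045 × 0.542 = 5986 — total 6396
Group 2: 4476 × 0.967 = 4328
Group 3: 17309 × 0.966 = 16720
Group 4: 2995 × 0.944 = 2827
Group 5: 11045 × 0.972 + 7042 × 0.571 = 10736 + 4021 = 14757
Net migration: Group 5 + 120 → 14877
Population now: 0–9=6396, 10–19=4328, 20–29=16720, 30–39=2827, 40+=14877
— Period 3 —
Births: 16720 × 0.137 = 2291, 2827 × 0.542 = 1532 — total 3823
Group 2: 6396 × 0.967 = 6185
Group 3: 4328 × 0.966 = 4181
Group 4: 16720 × 0.944 = 15784
Group 5: 2827 × 0.972 + 14877 × 0.571 = 2748 + 8495 = 11243
Net migration: Group 5 + 120 → 11363
Population now: 0–9=3823, 10–19=6185, 20–29=4181, 30–39=15784, 40+=11363
Total after period 3: 3823 + 6185 + 4181 + 15784 + 11363 = 41336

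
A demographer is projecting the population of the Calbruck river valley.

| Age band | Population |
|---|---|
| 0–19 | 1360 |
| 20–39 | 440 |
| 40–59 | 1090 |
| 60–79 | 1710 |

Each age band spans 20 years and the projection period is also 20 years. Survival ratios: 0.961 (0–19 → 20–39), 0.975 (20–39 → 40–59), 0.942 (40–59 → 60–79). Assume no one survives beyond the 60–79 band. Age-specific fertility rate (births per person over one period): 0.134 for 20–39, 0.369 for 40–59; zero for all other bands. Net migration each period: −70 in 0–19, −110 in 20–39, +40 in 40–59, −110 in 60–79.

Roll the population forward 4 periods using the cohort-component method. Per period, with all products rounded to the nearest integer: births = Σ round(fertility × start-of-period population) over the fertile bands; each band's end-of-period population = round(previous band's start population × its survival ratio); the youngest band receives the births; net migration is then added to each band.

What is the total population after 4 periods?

695

Let band 1 be 0–19 through band 4 = 60–79.
— Period 1 —
Births: 440 × 0.134 = 59, 1090 × 0.369 = 402 — total 461
Band 2: 1360 × 0.961 = 1307
Band 3: 440 × 0.975 = 429
Band 4: 1090 × 0.942 = 1027
Net migration: Band 1 − 70 → 391; Band 2 − 110 → 1197; Band 3 + 40 → 469; Band 4 − 110 → 917
Population now: 0–19=391, 20–39=1197, 40–59=469, 60–79=917
— Period 2 —
Births: 1197 × 0.134 = 160, 469 × 0.369 = 173 — total 333
Band 2: 391 × 0.961 = 376
Band 3: 1197 × 0.975 = 1167
Band 4: 469 × 0.942 = 442
Net migration: Band 1 − 70 → 263; Band 2 − 110 → 266; Band 3 + 40 → 1207; Band 4 − 110 → 332
Population now: 0–19=263, 20–39=266, 40–59=1207, 60–79=332
— Period 3 —
Births: 266 × 0.134 = 36, 1207 × 0.369 = 445 — total 481
Band 2: 263 × 0.961 = 253
Band 3: 266 × 0.975 = 259
Band 4: 1207 × 0.942 = 1137
Net migration: Band 1 − 70 → 411; Band 2 − 110 → 143; Band 3 + 40 → 299; Band 4 − 110 → 1027
Population now: 0–19=411, 20–39=143, 40–59=299, 60–79=1027
— Period 4 —
Births: 143 × 0.134 = 19, 299 × 0.369 = 110 — total 129
Band 2: 411 × 0.961 = 395
Band 3: 143 × 0.975 = 139
Band 4: 299 × 0.942 = 282
Net migration: Band 1 − 70 → 59; Band 2 − 110 → 285; Band 3 + 40 → 179; Band 4 − 110 → 172
Population now: 0–19=59, 20–39=285, 40–59=179, 60–79=172
Total after period 4: 59 + 285 + 179 + 172 = 695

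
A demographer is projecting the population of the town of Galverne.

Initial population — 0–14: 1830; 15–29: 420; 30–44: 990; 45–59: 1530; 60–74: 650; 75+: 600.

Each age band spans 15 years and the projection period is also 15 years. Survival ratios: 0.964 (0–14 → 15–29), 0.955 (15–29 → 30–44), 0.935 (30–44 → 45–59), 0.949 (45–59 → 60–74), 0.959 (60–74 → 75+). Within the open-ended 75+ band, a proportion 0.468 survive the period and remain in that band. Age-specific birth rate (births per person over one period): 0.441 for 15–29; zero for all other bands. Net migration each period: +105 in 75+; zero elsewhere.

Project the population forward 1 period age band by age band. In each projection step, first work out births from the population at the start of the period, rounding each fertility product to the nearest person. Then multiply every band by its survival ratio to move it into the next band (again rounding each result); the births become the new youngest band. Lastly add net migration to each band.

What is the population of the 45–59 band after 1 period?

926

(Bands numbered youngest = 1 to oldest = 6.)
Period 1:
Births: 420 × 0.441 = 185
Band 2: 1830 × 0.964 = 1764
Band 3: 420 × 0.955 = 401
Band 4: 990 × 0.935 = 926
Band 5: 1530 × 0.949 = 1452
Band 6: 650 × 0.959 + 600 × 0.468 = 623 + 281 = 904
Net migration: Band 6 + 105 → 1009
Giving 185 / 1764 / 401 / 926 / 1452 / 1009.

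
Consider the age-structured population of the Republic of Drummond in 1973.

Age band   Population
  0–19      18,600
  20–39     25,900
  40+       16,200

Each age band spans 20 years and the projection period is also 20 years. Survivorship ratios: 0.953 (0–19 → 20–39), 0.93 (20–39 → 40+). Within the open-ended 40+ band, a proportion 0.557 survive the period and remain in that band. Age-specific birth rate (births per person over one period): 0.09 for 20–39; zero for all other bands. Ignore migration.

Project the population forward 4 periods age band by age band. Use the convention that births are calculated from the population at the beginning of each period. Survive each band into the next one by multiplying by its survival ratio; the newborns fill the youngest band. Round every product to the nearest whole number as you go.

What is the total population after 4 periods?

13729

Let band 1 be 0–19 through band 3 = 40+.
— Period 1 —
Births: 25900 × 0.09 = 2331
Band 2: 18600 × 0.953 = 17726
Band 3: 25900 × 0.93 + 16200 × 0.557 = 24087 + 9023 = 33110
Population now: 0–19=2331, 20–39=17726, 40+=33110
— Period 2 —
Births: 17726 × 0.09 = 1595
Band 2: 2331 × 0.953 = 2221
Band 3: 17726 × 0.93 + 33110 × 0.557 = 16485 + 18442 = 34927
Population now: 0–19=1595, 20–39=2221, 40+=34927
— Period 3 —
Births: 2221 × 0.09 = 200
Band 2: 1595 × 0.953 = 1520
Band 3: 2221 × 0.93 + 34927 × 0.557 = 2066 + 19454 = 21520
Population now: 0–19=200, 20–39=1520, 40+=21520
— Period 4 —
Births: 1520 × 0.09 = 137
Band 2: 200 × 0.953 = 191
Band 3: 1520 × 0.93 + 21520 × 0.557 = 1414 + 11987 = 13401
Population now: 0–19=137, 20–39=191, 40+=13401
Total after period 4: 137 + 191 + 13401 = 13729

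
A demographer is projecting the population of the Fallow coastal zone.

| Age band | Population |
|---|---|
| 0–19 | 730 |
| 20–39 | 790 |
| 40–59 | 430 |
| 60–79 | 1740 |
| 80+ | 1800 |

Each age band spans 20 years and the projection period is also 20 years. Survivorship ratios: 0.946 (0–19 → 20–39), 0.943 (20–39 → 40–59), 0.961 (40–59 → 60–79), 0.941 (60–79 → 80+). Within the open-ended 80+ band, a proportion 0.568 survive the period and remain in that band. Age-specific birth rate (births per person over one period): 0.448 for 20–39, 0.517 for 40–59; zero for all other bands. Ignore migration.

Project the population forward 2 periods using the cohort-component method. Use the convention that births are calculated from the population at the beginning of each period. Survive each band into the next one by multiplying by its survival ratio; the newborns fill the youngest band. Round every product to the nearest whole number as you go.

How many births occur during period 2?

695

(Groups numbered youngest = 1 to oldest = 5.)
Period 1.
Births: 790 × 0.448 = 354  |  430 × 0.517 = 222 → total 576
Group 2: 730 × 0.946 = 691
Group 3: 790 × 0.943 = 745
Group 4: 430 × 0.961 = 413
Group 5: 1740 × 0.941 + 1800 × 0.568 = 1637 + 1022 = 2659
Giving 576 / 691 / 745 / 413 / 2659.
Period 2.
Births: 691 × 0.448 = 310  |  745 × 0.517 = 385 → total 695
Group 2: 576 × 0.946 = 545
Group 3: 691 × 0.943 = 652
Group 4: 745 × 0.961 = 716
Group 5: 413 × 0.941 + 2659 × 0.568 = 389 + 1510 = 1899
Giving 695 / 545 / 652 / 716 / 1899.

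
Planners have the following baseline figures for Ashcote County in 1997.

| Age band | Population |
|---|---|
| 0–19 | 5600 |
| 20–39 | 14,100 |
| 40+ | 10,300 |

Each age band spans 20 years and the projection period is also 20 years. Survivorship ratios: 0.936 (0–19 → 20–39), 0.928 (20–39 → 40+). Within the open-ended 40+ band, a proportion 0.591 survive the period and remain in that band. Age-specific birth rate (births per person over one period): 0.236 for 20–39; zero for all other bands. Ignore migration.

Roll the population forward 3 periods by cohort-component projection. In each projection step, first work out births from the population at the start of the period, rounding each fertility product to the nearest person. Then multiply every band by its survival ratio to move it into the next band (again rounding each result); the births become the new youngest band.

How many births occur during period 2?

1237

After projecting period 1:
Births: 14100 × 0.236 = 3328
20–39: 5600 × 0.936 = 5242
40+: 14100 × 0.928 + 10300 × 0.591 = 13085 + 6087 = 19172
→ [3328, 5242, 19172]
After projecting period 2:
Births: 5242 × 0.236 = 1237
20–39: 3328 × 0.936 = 3115
40+: 5242 × 0.928 + 19172 × 0.591 = 4865 + 11331 = 16196
→ [1237, 3115, 16196]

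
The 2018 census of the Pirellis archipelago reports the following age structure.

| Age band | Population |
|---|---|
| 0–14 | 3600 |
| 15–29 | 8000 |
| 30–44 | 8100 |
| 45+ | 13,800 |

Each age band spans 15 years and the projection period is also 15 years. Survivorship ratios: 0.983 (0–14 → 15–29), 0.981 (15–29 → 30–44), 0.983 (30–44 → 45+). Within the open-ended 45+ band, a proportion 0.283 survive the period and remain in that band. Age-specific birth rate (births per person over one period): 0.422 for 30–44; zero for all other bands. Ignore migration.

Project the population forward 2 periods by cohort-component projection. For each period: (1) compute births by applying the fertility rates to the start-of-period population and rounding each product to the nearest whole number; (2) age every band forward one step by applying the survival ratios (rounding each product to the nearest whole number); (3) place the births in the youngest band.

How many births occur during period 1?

Numbering the groups 1..4 from youngest to oldest:
Period 1:
Births: 8100 × 0.422 = 3418
Group 2: 3600 × 0.983 = 3539
Group 3: 8000 × 0.981 = 7848
Group 4: 8100 × 0.983 + 13800 × 0.283 = 7962 + 3905 = 11867
End of period: [3418, 3539, 7848, 11867]

3418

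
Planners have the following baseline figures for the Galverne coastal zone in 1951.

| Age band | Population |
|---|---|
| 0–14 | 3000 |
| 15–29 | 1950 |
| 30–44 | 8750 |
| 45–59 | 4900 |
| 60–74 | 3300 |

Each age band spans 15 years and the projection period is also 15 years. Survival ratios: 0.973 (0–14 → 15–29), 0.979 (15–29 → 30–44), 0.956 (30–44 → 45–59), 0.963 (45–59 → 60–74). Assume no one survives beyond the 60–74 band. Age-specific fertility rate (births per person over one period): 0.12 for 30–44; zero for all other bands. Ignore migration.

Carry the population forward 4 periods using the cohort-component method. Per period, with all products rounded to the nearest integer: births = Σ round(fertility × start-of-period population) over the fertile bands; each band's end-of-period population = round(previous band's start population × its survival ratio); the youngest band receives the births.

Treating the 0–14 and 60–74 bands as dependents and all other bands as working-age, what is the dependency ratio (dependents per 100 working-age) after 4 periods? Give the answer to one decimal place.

Call the bands 1 to 5, youngest first.
[period 1]
Births: 8750 * 0.12 = 1050
Band 2: 3000 * 0.973 = 2919
Band 3: 1950 * 0.979 = 1909
Band 4: 8750 * 0.956 = 8365
Band 5: 4900 * 0.963 = 4719
Giving 1050 / 2919 / 1909 / 8365 / 4719.
[period 2]
Births: 1909 * 0.12 = 229
Band 2: 1050 * 0.973 = 1022
Band 3: 2919 * 0.979 = 2858
Band 4: 1909 * 0.956 = 1825
Band 5: 8365 * 0.963 = 8055
Giving 229 / 1022 / 2858 / 1825 / 8055.
[period 3]
Births: 2858 * 0.12 = 343
Band 2: 229 * 0.973 = 223
Band 3: 1022 * 0.979 = 1001
Band 4: 2858 * 0.956 = 2732
Band 5: 1825 * 0.963 = 1757
Giving 343 / 223 / 1001 / 2732 / 1757.
[period 4]
Births: 1001 * 0.12 = 120
Band 2: 343 * 0.973 = 334
Band 3: 223 * 0.979 = 218
Band 4: 1001 * 0.956 = 957
Band 5: 2732 * 0.963 = 2631
Giving 120 / 334 / 218 / 957 / 2631.
Dependents (band 0–14 + band 60–74) = 120 + 2631 = 2751; working-age = 1509; ratio = 2751/1509 × 100 = 182.3

182.3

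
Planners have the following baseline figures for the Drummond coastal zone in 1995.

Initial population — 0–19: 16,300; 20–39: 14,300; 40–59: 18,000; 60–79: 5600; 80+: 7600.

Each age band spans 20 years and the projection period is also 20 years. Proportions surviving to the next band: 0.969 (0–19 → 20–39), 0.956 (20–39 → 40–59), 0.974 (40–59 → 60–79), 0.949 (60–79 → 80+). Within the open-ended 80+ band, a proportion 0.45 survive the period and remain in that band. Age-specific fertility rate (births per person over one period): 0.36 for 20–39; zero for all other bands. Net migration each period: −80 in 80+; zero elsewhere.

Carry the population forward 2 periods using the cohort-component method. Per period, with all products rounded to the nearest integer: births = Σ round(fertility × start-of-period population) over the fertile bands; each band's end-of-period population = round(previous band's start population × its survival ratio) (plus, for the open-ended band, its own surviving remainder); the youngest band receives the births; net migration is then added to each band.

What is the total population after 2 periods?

Call the groups 1 to 5, youngest first.
Period 1.
Births: 14300 * 0.36 = 5148
Group 2: 16300 * 0.969 = 15795
Group 3: 14300 * 0.956 = 13671
Group 4: 18000 * 0.974 = 17532
Group 5: 5600 * 0.949 + 7600 * 0.45 = 5314 + 3420 = 8734
Net migration: Group 5 − 80 → 8654
Population now: 0–19=5148, 20–39=15795, 40–59=13671, 60–79=17532, 80+=8654
Period 2.
Births: 15795 * 0.36 = 5686
Group 2: 5148 * 0.969 = 4988
Group 3: 15795 * 0.956 = 15100
Group 4: 13671 * 0.974 = 13316
Group 5: 17532 * 0.949 + 8654 * 0.45 = 16638 + 3894 = 20532
Net migration: Group 5 − 80 → 20452
Population now: 0–19=5686, 20–39=4988, 40–59=15100, 60–79=13316, 80+=20452
Total after period 2: 5686 + 4988 + 15100 + 13316 + 20452 = 59542

59542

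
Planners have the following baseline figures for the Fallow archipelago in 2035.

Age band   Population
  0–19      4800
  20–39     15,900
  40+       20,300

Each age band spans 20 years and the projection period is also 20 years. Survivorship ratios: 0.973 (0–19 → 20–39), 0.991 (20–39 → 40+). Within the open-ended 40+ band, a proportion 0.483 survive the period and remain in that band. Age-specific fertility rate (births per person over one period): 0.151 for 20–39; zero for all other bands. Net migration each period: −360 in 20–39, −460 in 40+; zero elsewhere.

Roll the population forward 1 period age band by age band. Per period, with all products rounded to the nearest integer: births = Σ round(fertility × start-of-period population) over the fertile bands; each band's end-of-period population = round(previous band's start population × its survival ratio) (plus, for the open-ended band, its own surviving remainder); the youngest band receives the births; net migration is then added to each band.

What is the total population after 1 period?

Period 1:
Births: 15900 × 0.151 = 2401
20–39: 4800 × 0.973 = 4670
40+: 15900 × 0.991 + 20300 × 0.483 = 15757 + 9805 = 25562
Net migration: 20–39 − 360 → 4310; 40+ − 460 → 25102
Population now: 0–19=2401, 20–39=4310, 40+=25102
Total after period 1: 2401 + 4310 + 25102 = 31813

31813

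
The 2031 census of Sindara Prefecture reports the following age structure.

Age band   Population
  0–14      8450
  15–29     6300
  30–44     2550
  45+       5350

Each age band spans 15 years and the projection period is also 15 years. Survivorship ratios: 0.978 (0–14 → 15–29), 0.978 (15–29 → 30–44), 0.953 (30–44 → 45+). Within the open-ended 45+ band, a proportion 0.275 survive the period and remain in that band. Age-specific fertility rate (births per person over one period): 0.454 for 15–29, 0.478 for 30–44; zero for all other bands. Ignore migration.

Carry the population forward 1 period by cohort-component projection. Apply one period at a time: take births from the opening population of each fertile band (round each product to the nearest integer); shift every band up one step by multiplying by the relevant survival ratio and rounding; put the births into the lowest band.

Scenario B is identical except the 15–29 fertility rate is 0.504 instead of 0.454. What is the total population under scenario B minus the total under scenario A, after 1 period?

[period 1]
Births: 6300 * 0.454 = 2860  |  2550 * 0.478 = 1219 — total 4079
15–29: 8450 * 0.978 = 8264
30–44: 6300 * 0.978 = 6161
45+: 2550 * 0.953 + 5350 * 0.275 = 2430 + 1471 = 3901
→ [4079, 8264, 6161, 3901]
Scenario A total after 1 period: 22405
Scenario B projection —
[period 1]
Births: 6300 * 0.504 = 3175  |  2550 * 0.478 = 1219 — total 4394
15–29: 8450 * 0.978 = 8264
30–44: 6300 * 0.978 = 6161
45+: 2550 * 0.953 + 5350 * 0.275 = 2430 + 1471 = 3901
→ [4394, 8264, 6161, 3901]
Scenario B total after 1 period: 22720
Difference B − A = 22720 − 22405 = 315

315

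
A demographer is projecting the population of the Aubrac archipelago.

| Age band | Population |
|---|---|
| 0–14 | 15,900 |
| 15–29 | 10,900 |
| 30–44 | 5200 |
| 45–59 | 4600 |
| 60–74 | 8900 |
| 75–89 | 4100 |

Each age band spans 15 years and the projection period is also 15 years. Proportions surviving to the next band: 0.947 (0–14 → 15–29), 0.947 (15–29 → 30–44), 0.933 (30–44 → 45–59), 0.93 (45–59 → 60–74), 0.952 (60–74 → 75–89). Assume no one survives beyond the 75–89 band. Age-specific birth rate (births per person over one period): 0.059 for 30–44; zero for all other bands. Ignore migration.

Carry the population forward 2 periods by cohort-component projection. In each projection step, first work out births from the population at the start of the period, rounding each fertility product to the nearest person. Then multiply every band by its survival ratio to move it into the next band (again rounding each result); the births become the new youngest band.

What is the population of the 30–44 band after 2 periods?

Numbering the groups 1..6 from youngest to oldest:
Period 1:
Births: 5200 * 0.059 = 307
Group 2: 15900 * 0.947 = 15057
Group 3: 10900 * 0.947 = 10322
Group 4: 5200 * 0.933 = 4852
Group 5: 4600 * 0.93 = 4278
Group 6: 8900 * 0.952 = 8473
→ [307, 15057, 10322, 4852, 4278, 8473]
Period 2:
Births: 10322 * 0.059 = 609
Group 2: 307 * 0.947 = 291
Group 3: 15057 * 0.947 = 14259
Group 4: 10322 * 0.933 = 9630
Group 5: 4852 * 0.93 = 4512
Group 6: 4278 * 0.952 = 4073
→ [609, 291, 14259, 9630, 4512, 4073]

14259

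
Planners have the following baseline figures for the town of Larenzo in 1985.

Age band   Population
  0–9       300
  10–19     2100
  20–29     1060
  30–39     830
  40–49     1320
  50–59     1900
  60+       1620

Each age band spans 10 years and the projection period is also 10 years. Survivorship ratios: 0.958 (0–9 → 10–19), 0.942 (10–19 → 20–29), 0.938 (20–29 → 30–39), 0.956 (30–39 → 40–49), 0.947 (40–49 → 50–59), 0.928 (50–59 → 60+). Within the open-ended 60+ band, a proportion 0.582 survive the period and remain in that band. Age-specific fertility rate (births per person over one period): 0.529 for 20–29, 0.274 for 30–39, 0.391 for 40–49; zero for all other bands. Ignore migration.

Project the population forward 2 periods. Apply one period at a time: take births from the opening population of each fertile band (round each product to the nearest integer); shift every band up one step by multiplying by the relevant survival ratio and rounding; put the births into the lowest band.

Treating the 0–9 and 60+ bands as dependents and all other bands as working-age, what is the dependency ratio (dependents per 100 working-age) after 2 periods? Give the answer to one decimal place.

86.0

After projecting period 1:
Births: 1060 × 0.529 = 561  |  830 × 0.274 = 227  |  1320 × 0.391 = 516 — total 1304
10–19: 300 × 0.958 = 287
20–29: 2100 × 0.942 = 1978
30–39: 1060 × 0.938 = 994
40–49: 830 × 0.956 = 793
50–59: 1320 × 0.947 = 1250
60+: 1900 × 0.928 + 1620 × 0.582 = 1763 + 943 = 2706
→ [1304, 287, 1978, 994, 793, 1250, 2706]
After projecting period 2:
Births: 1978 × 0.529 = 1046  |  994 × 0.274 = 272  |  793 × 0.391 = 310 — total 1628
10–19: 1304 × 0.958 = 1249
20–29: 287 × 0.942 = 270
30–39: 1978 × 0.938 = 1855
40–49: 994 × 0.956 = 950
50–59: 793 × 0.947 = 751
60+: 1250 × 0.928 + 2706 × 0.582 = 1160 + 1575 = 2735
→ [1628, 1249, 270, 1855, 950, 751, 2735]
Dependents (band 0–9 + band 60+) = 1628 + 2735 = 4363; working-age = 5075; ratio = 4363/5075 × 100 = 86.0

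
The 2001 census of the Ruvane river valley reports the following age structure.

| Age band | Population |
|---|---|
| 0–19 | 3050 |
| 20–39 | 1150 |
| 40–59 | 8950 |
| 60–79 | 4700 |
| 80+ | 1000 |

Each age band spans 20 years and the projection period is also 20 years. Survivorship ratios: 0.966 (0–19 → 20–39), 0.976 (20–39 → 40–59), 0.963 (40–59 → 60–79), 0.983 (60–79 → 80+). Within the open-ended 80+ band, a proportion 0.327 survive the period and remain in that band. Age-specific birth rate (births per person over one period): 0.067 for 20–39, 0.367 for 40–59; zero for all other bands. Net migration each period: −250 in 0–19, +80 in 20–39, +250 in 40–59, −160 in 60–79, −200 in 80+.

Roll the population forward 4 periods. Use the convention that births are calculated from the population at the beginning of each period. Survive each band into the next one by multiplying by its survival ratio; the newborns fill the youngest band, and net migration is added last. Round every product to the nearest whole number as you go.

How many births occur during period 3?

(Groups numbered youngest = 1 to oldest = 5.)
Period 1:
Births: 1150 × 0.067 = 77, 8950 × 0.367 = 3285 — total 3362
Group 2: 3050 × 0.966 = 2946
Group 3: 1150 × 0.976 = 1122
Group 4: 8950 × 0.963 = 8619
Group 5: 4700 × 0.983 + 1000 × 0.327 = 4620 + 327 = 4947
Net migration: Group 1 − 250 → 3112; Group 2 + 80 → 3026; Group 3 + 250 → 1372; Group 4 − 160 → 8459; Group 5 − 200 → 4747
Population now: 0–19=3112, 20–39=3026, 40–59=1372, 60–79=8459, 80+=4747
Period 2:
Births: 3026 × 0.067 = 203, 1372 × 0.367 = 504 — total 707
Group 2: 3112 × 0.966 = 3006
Group 3: 3026 × 0.976 = 2953
Group 4: 1372 × 0.963 = 1321
Group 5: 8459 × 0.983 + 4747 × 0.327 = 8315 + 1552 = 9867
Net migration: Group 1 − 250 → 457; Group 2 + 80 → 3086; Group 3 + 250 → 3203; Group 4 − 160 → 1161; Group 5 − 200 → 9667
Population now: 0–19=457, 20–39=3086, 40–59=3203, 60–79=1161, 80+=9667
Period 3:
Births: 3086 × 0.067 = 207, 3203 × 0.367 = 1176 — total 1383
Group 2: 457 × 0.966 = 441
Group 3: 3086 × 0.976 = 3012
Group 4: 3203 × 0.963 = 3084
Group 5: 1161 × 0.983 + 9667 × 0.327 = 1141 + 3161 = 4302
Net migration: Group 1 − 250 → 1133; Group 2 + 80 → 521; Group 3 + 250 → 3262; Group 4 − 160 → 2924; Group 5 − 200 → 4102
Population now: 0–19=1133, 20–39=521, 40–59=3262, 60–79=2924, 80+=4102

1383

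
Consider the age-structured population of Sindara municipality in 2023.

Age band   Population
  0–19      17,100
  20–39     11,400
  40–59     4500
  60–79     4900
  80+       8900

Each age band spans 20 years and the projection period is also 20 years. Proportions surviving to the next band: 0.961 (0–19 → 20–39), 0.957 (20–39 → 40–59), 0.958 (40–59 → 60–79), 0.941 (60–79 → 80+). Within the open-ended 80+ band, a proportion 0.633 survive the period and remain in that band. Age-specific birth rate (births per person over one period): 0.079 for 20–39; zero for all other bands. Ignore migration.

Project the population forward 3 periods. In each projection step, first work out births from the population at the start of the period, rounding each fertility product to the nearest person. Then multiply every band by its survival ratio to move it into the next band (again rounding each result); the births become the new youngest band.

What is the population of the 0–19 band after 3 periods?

Let group 1 be 0–19 through group 5 = 80+.
Period 1:
Births: 11400 × 0.079 = 901
Group 2: 17100 × 0.961 = 16433
Group 3: 11400 × 0.957 = 10910
Group 4: 4500 × 0.958 = 4311
Group 5: 4900 × 0.941 + 8900 × 0.633 = 4611 + 5634 = 10245
Population now: 0–19=901, 20–39=16433, 40–59=10910, 60–79=4311, 80+=10245
Period 2:
Births: 16433 × 0.079 = 1298
Group 2: 901 × 0.961 = 866
Group 3: 16433 × 0.957 = 15726
Group 4: 10910 × 0.958 = 10452
Group 5: 4311 × 0.941 + 10245 × 0.633 = 4057 + 6485 = 10542
Population now: 0–19=1298, 20–39=866, 40–59=15726, 60–79=10452, 80+=10542
Period 3:
Births: 866 × 0.079 = 68
Group 2: 1298 × 0.961 = 1247
Group 3: 866 × 0.957 = 829
Group 4: 15726 × 0.958 = 15066
Group 5: 10452 × 0.941 + 10542 × 0.633 = 9835 + 6673 = 16508
Population now: 0–19=68, 20–39=1247, 40–59=829, 60–79=15066, 80+=16508

68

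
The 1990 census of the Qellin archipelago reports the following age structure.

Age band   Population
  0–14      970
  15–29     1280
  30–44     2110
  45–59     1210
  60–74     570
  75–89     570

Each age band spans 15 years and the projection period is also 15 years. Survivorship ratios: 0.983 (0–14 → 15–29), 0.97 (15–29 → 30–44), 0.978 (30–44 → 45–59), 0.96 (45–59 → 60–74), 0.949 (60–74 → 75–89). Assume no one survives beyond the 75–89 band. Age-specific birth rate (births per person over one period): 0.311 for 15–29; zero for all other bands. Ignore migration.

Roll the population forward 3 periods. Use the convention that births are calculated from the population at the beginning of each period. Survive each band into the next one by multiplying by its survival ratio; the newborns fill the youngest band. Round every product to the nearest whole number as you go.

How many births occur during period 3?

[period 1]
Births: 1280 * 0.311 = 398
15–29: 970 * 0.983 = 954
30–44: 1280 * 0.97 = 1242
45–59: 2110 * 0.978 = 2064
60–74: 1210 * 0.96 = 1162
75–89: 570 * 0.949 = 541
Giving 398 / 954 / 1242 / 2064 / 1162 / 541.
[period 2]
Births: 954 * 0.311 = 297
15–29: 398 * 0.983 = 391
30–44: 954 * 0.97 = 925
45–59: 1242 * 0.978 = 1215
60–74: 2064 * 0.96 = 1981
75–89: 1162 * 0.949 = 1103
Giving 297 / 391 / 925 / 1215 / 1981 / 1103.
[period 3]
Births: 391 * 0.311 = 122
15–29: 297 * 0.983 = 292
30–44: 391 * 0.97 = 379
45–59: 925 * 0.978 = 905
60–74: 1215 * 0.96 = 1166
75–89: 1981 * 0.949 = 1880
Giving 122 / 292 / 379 / 905 / 1166 / 1880.

122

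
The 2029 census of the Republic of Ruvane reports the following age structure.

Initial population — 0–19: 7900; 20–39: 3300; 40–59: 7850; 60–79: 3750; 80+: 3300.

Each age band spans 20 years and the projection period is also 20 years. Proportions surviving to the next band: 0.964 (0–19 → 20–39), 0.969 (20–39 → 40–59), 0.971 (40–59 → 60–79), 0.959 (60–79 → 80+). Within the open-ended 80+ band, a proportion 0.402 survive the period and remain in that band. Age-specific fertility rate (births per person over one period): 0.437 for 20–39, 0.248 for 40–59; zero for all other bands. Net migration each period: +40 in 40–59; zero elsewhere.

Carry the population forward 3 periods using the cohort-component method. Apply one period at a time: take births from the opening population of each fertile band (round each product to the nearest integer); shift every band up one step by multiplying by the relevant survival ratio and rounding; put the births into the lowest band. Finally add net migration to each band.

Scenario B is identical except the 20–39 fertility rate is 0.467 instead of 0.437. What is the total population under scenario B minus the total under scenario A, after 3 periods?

455

Let group 1 be 0–19 through group 5 = 80+.
— Period 1 —
Births: 3300 × 0.437 = 1442 ; 7850 × 0.248 = 1947 → 3389
Group 2: 7900 × 0.964 = 7616
Group 3: 3300 × 0.969 = 3198
Group 4: 7850 × 0.971 = 7622
Group 5: 3750 × 0.959 + 3300 × 0.402 = 3596 + 1327 = 4923
Net migration: Group 3 + 40 → 3238
End of period: [3389, 7616, 3238, 7622, 4923]
— Period 2 —
Births: 7616 × 0.437 = 3328 ; 3238 × 0.248 = 803 → 4131
Group 2: 3389 × 0.964 = 3267
Group 3: 7616 × 0.969 = 7380
Group 4: 3238 × 0.971 = 3144
Group 5: 7622 × 0.959 + 4923 × 0.402 = 7309 + 1979 = 9288
Net migration: Group 3 + 40 → 7420
End of period: [4131, 3267, 7420, 3144, 9288]
— Period 3 —
Births: 3267 × 0.437 = 1428 ; 7420 × 0.248 = 1840 → 3268
Group 2: 4131 × 0.964 = 3982
Group 3: 3267 × 0.969 = 3166
Group 4: 7420 × 0.971 = 7205
Group 5: 3144 × 0.959 + 9288 × 0.402 = 3015 + 3734 = 6749
Net migration: Group 3 + 40 → 3206
End of period: [3268, 3982, 3206, 7205, 6749]
Scenario A total after 3 periods: 24410
Scenario B projection —
— Period 1 —
Births: 3300 × 0.467 = 1541 ; 7850 × 0.248 = 1947 → 3488
Group 2: 7900 × 0.964 = 7616
Group 3: 3300 × 0.969 = 3198
Group 4: 7850 × 0.971 = 7622
Group 5: 3750 × 0.959 + 3300 × 0.402 = 3596 + 1327 = 4923
Net migration: Group 3 + 40 → 3238
End of period: [3488, 7616, 3238, 7622, 4923]
— Period 2 —
Births: 7616 × 0.467 = 3557 ; 3238 × 0.248 = 803 → 4360
Group 2: 3488 × 0.964 = 3362
Group 3: 7616 × 0.969 = 7380
Group 4: 3238 × 0.971 = 3144
Group 5: 7622 × 0.959 + 4923 × 0.402 = 7309 + 1979 = 9288
Net migration: Group 3 + 40 → 7420
End of period: [4360, 3362, 7420, 3144, 9288]
— Period 3 —
Births: 3362 × 0.467 = 1570 ; 7420 × 0.248 = 1840 → 3410
Group 2: 4360 × 0.964 = 4203
Group 3: 3362 × 0.969 = 3258
Group 4: 7420 × 0.971 = 7205
Group 5: 3144 × 0.959 + 9288 × 0.402 = 3015 + 3734 = 6749
Net migration: Group 3 + 40 → 3298
End of period: [3410, 4203, 3298, 7205, 6749]
Scenario B total after 3 periods: 24865
Difference B − A = 24865 − 24410 = 455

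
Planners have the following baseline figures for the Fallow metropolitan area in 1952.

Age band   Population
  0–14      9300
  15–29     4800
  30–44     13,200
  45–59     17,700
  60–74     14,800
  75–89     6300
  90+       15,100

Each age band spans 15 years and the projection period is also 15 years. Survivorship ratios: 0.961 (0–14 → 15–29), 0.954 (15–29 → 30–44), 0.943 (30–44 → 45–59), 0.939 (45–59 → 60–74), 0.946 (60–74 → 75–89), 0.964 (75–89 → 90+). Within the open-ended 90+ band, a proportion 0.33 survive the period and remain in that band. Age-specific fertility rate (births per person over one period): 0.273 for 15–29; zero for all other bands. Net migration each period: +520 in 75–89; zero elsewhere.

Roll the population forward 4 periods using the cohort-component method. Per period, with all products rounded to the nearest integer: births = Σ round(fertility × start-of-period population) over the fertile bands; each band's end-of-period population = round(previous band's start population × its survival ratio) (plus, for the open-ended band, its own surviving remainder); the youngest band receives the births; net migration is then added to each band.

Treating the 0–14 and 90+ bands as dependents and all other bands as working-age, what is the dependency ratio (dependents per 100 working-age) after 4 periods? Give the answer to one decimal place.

(Bands numbered youngest = 1 to oldest = 7.)
[period 1]
Births: 4800 × 0.273 = 1310
Band 2: 9300 × 0.961 = 8937
Band 3: 4800 × 0.954 = 4579
Band 4: 13200 × 0.943 = 12448
Band 5: 17700 × 0.939 = 16620
Band 6: 14800 × 0.946 = 14001
Band 7: 6300 × 0.964 + 15100 × 0.33 = 6073 + 4983 = 11056
Net migration: Band 6 + 520 → 14521
Population now: 0–14=1310, 15–29=8937, 30–44=4579, 45–59=12448, 60–74=16620, 75–89=14521, 90+=11056
[period 2]
Births: 8937 × 0.273 = 2440
Band 2: 1310 × 0.961 = 1259
Band 3: 8937 × 0.954 = 8526
Band 4: 4579 × 0.943 = 4318
Band 5: 12448 × 0.939 = 11689
Band 6: 16620 × 0.946 = 15723
Band 7: 14521 × 0.964 + 11056 × 0.33 = 13998 + 3648 = 17646
Net migration: Band 6 + 520 → 16243
Population now: 0–14=2440, 15–29=1259, 30–44=8526, 45–59=4318, 60–74=11689, 75–89=16243, 90+=17646
[period 3]
Births: 1259 × 0.273 = 344
Band 2: 2440 × 0.961 = 2345
Band 3: 1259 × 0.954 = 1201
Band 4: 8526 × 0.943 = 8040
Band 5: 4318 × 0.939 = 4055
Band 6: 11689 × 0.946 = 11058
Band 7: 16243 × 0.964 + 17646 × 0.33 = 15658 + 5823 = 21481
Net migration: Band 6 + 520 → 11578
Population now: 0–14=344, 15–29=2345, 30–44=1201, 45–59=8040, 60–74=4055, 75–89=11578, 90+=21481
[period 4]
Births: 2345 × 0.273 = 640
Band 2: 344 × 0.961 = 331
Band 3: 2345 × 0.954 = 2237
Band 4: 1201 × 0.943 = 1133
Band 5: 8040 × 0.939 = 7550
Band 6: 4055 × 0.946 = 3836
Band 7: 11578 × 0.964 + 21481 × 0.33 = 11161 + 7089 = 18250
Net migration: Band 6 + 520 → 4356
Population now: 0–14=640, 15–29=331, 30–44=2237, 45–59=1133, 60–74=7550, 75–89=4356, 90+=18250
Dependents (band 0–14 + band 90+) = 640 + 18250 = 18890; working-age = 15607; ratio = 18890/15607 × 100 = 121.0

121.0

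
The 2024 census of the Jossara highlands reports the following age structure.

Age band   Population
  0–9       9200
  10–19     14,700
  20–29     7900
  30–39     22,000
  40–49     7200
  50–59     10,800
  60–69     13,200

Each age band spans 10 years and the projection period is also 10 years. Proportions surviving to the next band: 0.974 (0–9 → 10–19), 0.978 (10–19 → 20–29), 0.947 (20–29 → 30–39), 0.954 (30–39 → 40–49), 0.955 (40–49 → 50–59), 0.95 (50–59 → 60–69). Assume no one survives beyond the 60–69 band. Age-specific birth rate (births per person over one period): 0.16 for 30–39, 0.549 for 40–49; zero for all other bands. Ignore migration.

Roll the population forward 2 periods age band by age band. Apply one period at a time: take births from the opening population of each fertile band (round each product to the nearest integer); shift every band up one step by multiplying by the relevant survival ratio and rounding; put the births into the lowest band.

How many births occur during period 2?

12719

Period 1.
Births: 22000 × 0.16 = 3520 ; 7200 × 0.549 = 3953 ⇒ total 7473
10–19: 9200 × 0.974 = 8961
20–29: 14700 × 0.978 = 14377
30–39: 7900 × 0.947 = 7481
40–49: 22000 × 0.954 = 20988
50–59: 7200 × 0.955 = 6876
60–69: 10800 × 0.95 = 10260
End of period: [7473, 8961, 14377, 7481, 20988, 6876, 10260]
Period 2.
Births: 7481 × 0.16 = 1197 ; 20988 × 0.549 = 11522 ⇒ total 12719
10–19: 7473 × 0.974 = 7279
20–29: 8961 × 0.978 = 8764
30–39: 14377 × 0.947 = 13615
40–49: 7481 × 0.954 = 7137
50–59: 20988 × 0.955 = 20044
60–69: 6876 × 0.95 = 6532
End of period: [12719, 7279, 8764, 13615, 7137, 20044, 6532]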